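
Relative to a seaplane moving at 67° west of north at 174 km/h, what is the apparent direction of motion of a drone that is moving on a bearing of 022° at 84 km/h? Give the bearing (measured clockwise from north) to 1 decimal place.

Taking east as x and north as y: drone velocity = (31.467, 77.883) km/h; seaplane velocity = (-160.168, 67.987) km/h.
Velocity of drone relative to seaplane = (31.467, 77.883) − (-160.168, 67.987) = (191.635, 9.896) km/h.
Bearing = atan2(191.63, 9.90) = 87.04° clockwise from north.

087.0°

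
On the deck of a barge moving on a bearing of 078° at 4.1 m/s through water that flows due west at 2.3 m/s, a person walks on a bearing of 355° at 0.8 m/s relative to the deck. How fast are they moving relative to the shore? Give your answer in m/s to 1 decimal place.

In east/north components (m/s): person relative to barge = (-0.070, 0.797); barge relative to water = (4.010, 0.852); water relative to ground = (-2.300, 0.000).
Sum = (1.641, 1.649) m/s.
Speed = |(1.641, 1.649)| = 2.326 m/s.

2.3 m/s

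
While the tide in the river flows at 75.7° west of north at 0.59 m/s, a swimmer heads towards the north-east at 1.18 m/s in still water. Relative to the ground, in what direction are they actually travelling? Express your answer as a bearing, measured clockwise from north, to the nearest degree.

015°

Taking east as x and north as y: velocity relative to the water = (0.834, 0.834) m/s; the water relative to ground = (-0.572, 0.146) m/s.
Velocity relative to ground = (0.834, 0.834) + (-0.572, 0.146) = (0.263, 0.980) m/s.
Bearing = atan2(0.26, 0.98) = 15.00° clockwise from north.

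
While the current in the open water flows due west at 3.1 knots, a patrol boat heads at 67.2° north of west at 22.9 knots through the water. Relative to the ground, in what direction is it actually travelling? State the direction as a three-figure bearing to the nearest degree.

330°

Taking east as x and north as y: velocity relative to the water = (-8.874, 21.111) knots; the water relative to ground = (-3.100, 0.000) knots.
Velocity relative to ground = (-8.874, 21.111) + (-3.100, 0.000) = (-11.974, 21.111) knots.
Bearing = atan2(-11.97, 21.11) = 330.44° clockwise from north.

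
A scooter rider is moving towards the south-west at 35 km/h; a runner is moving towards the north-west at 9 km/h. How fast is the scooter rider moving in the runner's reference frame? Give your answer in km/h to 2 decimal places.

Taking east as x and north as y: scooter rider velocity = (-24.749, -24.749) km/h; runner velocity = (-6.364, 6.364) km/h.
Velocity of scooter rider relative to runner = (-24.749, -24.749) − (-6.364, 6.364) = (-18.385, -31.113) km/h.
Magnitude = |(-18.385, -31.113)| = 36.139 km/h.

36.14 km/h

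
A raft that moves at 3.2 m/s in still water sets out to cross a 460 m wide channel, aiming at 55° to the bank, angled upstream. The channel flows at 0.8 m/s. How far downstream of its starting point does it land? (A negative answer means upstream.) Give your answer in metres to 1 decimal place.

Perpendicular speed = 2.621 m/s; crossing time = 460 / 2.621 = 175.486 s.
Net downstream speed = -1.035 m/s.
Drift = -1.035 × 175.486 = -181.706 m (upstream).

-181.7 m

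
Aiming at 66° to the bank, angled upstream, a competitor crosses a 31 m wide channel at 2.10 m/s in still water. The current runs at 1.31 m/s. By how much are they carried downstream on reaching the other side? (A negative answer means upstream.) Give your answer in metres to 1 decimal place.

7.4 m

Perpendicular speed = 1.918 m/s; crossing time = 31 / 1.918 = 16.159 s.
Net downstream speed = 0.456 m/s.
Drift = 0.456 × 16.159 = 7.366 m (downstream).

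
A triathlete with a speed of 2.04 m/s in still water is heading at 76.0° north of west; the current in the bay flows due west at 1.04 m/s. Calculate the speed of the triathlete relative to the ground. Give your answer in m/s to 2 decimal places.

2.50 m/s

Taking east as x and north as y: velocity relative to the water = (-0.494, 1.979) m/s; the water relative to ground = (-1.040, 0.000) m/s.
Velocity relative to ground = (-0.494, 1.979) + (-1.040, 0.000) = (-1.534, 1.979) m/s.
Speed = |(-1.534, 1.979)| = 2.504 m/s.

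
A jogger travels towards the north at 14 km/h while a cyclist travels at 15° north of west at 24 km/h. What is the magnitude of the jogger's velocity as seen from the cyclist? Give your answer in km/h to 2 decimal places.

24.46 km/h

Taking east as x and north as y: jogger velocity = (0.000, 14.000) km/h; cyclist velocity = (-23.182, 6.212) km/h.
Velocity of jogger relative to cyclist = (0.000, 14.000) − (-23.182, 6.212) = (23.182, 7.788) km/h.
Magnitude = |(23.182, 7.788)| = 24.456 km/h.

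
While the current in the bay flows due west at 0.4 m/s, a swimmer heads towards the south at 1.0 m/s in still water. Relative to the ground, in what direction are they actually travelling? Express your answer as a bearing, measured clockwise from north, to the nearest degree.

Taking east as x and north as y: velocity relative to the water = (0.000, -1.000) m/s; the water relative to ground = (-0.400, 0.000) m/s.
Velocity relative to ground = (0.000, -1.000) + (-0.400, 0.000) = (-0.400, -1.000) m/s.
Bearing = atan2(-0.40, -1.00) = 201.80° clockwise from north.

202°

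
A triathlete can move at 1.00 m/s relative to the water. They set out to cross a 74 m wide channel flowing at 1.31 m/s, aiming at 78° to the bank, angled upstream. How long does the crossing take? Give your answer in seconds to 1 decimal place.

The component of the triathlete's velocity perpendicular to the bank is 1.00 × sin 78° = 0.978 m/s.
The current is parallel to the bank, so it does not affect the crossing time.
Time = 74 / 0.978 = 75.653 s.

75.7 s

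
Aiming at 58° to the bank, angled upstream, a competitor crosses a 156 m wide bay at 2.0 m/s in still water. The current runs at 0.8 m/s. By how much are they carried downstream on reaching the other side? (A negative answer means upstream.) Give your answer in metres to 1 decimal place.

Perpendicular speed = 1.696 m/s; crossing time = 156 / 1.696 = 91.976 s.
Net downstream speed = -0.260 m/s.
Drift = -0.260 × 91.976 = -23.899 m (upstream).

-23.9 m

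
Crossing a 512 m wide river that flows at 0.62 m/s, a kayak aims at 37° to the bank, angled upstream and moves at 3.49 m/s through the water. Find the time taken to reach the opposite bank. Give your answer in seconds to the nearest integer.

The component of the kayak's velocity perpendicular to the bank is 3.49 × sin 37° = 2.100 m/s.
The flow acts along the bank and has no component across it.
Time = 512 / 2.100 = 243.771 s.

244 s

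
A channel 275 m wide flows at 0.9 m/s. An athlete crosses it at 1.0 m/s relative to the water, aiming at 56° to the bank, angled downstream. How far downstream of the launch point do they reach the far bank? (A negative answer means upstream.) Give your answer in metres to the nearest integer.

Perpendicular speed = 0.829 m/s; crossing time = 275 / 0.829 = 331.710 s.
Net downstream speed = 1.459 m/s.
Drift = 1.459 × 331.710 = 484.029 m (downstream).

484 m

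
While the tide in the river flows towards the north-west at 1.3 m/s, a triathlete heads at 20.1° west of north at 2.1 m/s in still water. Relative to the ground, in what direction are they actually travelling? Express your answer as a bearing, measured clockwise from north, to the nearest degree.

330°

Taking east as x and north as y: velocity relative to the water = (-0.722, 1.972) m/s; the water relative to ground = (-0.919, 0.919) m/s.
Velocity relative to ground = (-0.722, 1.972) + (-0.919, 0.919) = (-1.641, 2.891) m/s.
Bearing = atan2(-1.64, 2.89) = 330.42° clockwise from north.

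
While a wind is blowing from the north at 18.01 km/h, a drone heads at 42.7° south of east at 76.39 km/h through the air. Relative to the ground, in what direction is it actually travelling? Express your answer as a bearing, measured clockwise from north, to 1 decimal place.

Taking east as x and north as y: velocity relative to the air = (56.140, -51.805) km/h; the air relative to ground = (0.000, -18.010) km/h.
Velocity relative to ground = (56.140, -51.805) + (0.000, -18.010) = (56.140, -69.815) km/h.
Bearing = atan2(56.14, -69.81) = 141.20° clockwise from north.

141.2°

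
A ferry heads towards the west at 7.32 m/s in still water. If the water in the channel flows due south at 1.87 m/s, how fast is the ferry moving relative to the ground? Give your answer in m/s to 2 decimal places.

7.56 m/s

Taking east as x and north as y: velocity relative to the water = (-7.320, 0.000) m/s; the water relative to ground = (0.000, -1.870) m/s.
Velocity relative to ground = (-7.320, 0.000) + (0.000, -1.870) = (-7.320, -1.870) m/s.
Speed = |(-7.320, -1.870)| = 7.555 m/s.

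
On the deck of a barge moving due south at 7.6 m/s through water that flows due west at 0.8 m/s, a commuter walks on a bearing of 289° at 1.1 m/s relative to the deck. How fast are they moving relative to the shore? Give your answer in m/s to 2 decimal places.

7.47 m/s

In east/north components (m/s): commuter relative to barge = (-1.040, 0.358); barge relative to water = (0.000, -7.600); water relative to ground = (-0.800, 0.000).
Sum = (-1.840, -7.242) m/s.
Speed = |(-1.840, -7.242)| = 7.472 m/s.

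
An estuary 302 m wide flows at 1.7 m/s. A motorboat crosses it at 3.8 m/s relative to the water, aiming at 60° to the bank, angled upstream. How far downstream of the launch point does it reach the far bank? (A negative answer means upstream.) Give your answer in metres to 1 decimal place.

-18.4 m

Perpendicular speed = 3.291 m/s; crossing time = 302 / 3.291 = 91.768 s.
Net downstream speed = -0.200 m/s.
Drift = -0.200 × 91.768 = -18.354 m (upstream).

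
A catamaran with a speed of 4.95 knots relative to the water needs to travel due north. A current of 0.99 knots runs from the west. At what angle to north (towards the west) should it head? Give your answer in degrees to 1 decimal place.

11.5°

The current pushes perpendicular to the desired track; the heading must have a component into the current equal to 0.99 knots: 4.95 sin θ = 0.99.
sin θ = 0.2000, so θ = 11.537°.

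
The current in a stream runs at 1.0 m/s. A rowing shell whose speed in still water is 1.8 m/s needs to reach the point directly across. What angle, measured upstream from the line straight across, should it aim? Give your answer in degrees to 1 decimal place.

33.7°

To cancel the current, the upstream component of the rowing shell's velocity must equal the flow: 1.8 sin θ = 1.0.
sin θ = 1.0 / 1.8 = 0.5556.
θ = arcsin(0.5556) = 33.749°.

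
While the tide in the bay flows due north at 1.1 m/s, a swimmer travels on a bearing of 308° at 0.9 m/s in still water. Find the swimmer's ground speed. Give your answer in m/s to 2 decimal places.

1.80 m/s

Taking east as x and north as y: velocity relative to the water = (-0.709, 0.554) m/s; the water relative to ground = (0.000, 1.100) m/s.
Velocity relative to ground = (-0.709, 0.554) + (0.000, 1.100) = (-0.709, 1.654) m/s.
Speed = |(-0.709, 1.654)| = 1.800 m/s.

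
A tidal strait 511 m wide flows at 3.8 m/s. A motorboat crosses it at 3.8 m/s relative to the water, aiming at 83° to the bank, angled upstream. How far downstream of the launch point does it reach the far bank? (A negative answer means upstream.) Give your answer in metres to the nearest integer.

Perpendicular speed = 3.772 m/s; crossing time = 511 / 3.772 = 135.484 s.
Net downstream speed = 3.337 m/s.
Drift = 3.337 × 135.484 = 452.095 m (downstream).

452 m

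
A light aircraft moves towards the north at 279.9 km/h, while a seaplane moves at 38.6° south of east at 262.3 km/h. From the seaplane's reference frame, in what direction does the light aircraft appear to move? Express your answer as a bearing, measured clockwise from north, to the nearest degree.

335°

Taking east as x and north as y: light aircraft velocity = (0.000, 279.900) km/h; seaplane velocity = (204.993, -163.644) km/h.
Velocity of light aircraft relative to seaplane = (0.000, 279.900) − (204.993, -163.644) = (-204.993, 443.544) km/h.
Bearing = atan2(-204.99, 443.54) = 335.20° clockwise from north.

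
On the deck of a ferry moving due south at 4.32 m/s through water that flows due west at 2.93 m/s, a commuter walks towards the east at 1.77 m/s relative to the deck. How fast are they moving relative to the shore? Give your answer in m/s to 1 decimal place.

4.5 m/s

In east/north components (m/s): commuter relative to ferry = (1.770, 0.000); ferry relative to water = (0.000, -4.320); water relative to ground = (-2.930, 0.000).
Sum = (-1.160, -4.320) m/s.
Speed = |(-1.160, -4.320)| = 4.473 m/s.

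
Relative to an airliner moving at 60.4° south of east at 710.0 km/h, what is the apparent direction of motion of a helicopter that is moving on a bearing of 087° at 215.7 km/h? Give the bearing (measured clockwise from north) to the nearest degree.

348°

Taking east as x and north as y: helicopter velocity = (215.404, 11.289) km/h; airliner velocity = (350.699, -617.341) km/h.
Velocity of helicopter relative to airliner = (215.404, 11.289) − (350.699, -617.341) = (-135.294, 628.630) km/h.
Bearing = atan2(-135.29, 628.63) = 347.85° clockwise from north.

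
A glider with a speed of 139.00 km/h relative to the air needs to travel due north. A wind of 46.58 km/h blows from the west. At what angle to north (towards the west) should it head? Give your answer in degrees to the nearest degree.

The wind pushes perpendicular to the desired track; the heading must have a component into the wind equal to 46.58 km/h: 139.00 sin θ = 46.58.
sin θ = 0.3351, so θ = 19.579°.

20°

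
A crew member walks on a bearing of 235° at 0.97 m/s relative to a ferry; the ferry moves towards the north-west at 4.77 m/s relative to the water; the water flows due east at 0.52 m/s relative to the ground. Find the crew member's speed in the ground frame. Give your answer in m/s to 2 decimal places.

4.61 m/s

In east/north components (m/s): crew member relative to ferry = (-0.795, -0.556); ferry relative to water = (-3.373, 3.373); water relative to ground = (0.520, 0.000).
Sum = (-3.647, 2.817) m/s.
Speed = |(-3.647, 2.817)| = 4.608 m/s.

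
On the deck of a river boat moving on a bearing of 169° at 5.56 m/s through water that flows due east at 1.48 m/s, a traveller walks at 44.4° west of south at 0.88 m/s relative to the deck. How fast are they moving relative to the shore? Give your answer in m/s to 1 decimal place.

In east/north components (m/s): traveller relative to river boat = (-0.616, -0.629); river boat relative to water = (1.061, -5.458); water relative to ground = (1.480, 0.000).
Sum = (1.925, -6.087) m/s.
Speed = |(1.925, -6.087)| = 6.384 m/s.

6.4 m/s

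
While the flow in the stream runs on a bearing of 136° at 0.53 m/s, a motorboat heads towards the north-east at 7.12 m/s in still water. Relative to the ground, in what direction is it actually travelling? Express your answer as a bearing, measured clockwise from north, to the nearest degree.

049°

Taking east as x and north as y: velocity relative to the water = (5.035, 5.035) m/s; the water relative to ground = (0.368, -0.381) m/s.
Velocity relative to ground = (5.035, 5.035) + (0.368, -0.381) = (5.403, 4.653) m/s.
Bearing = atan2(5.40, 4.65) = 49.26° clockwise from north.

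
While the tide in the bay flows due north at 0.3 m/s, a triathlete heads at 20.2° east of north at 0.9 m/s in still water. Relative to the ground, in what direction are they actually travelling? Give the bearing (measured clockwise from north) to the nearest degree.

Taking east as x and north as y: velocity relative to the water = (0.311, 0.845) m/s; the water relative to ground = (0.000, 0.300) m/s.
Velocity relative to ground = (0.311, 0.845) + (0.000, 0.300) = (0.311, 1.145) m/s.
Bearing = atan2(0.31, 1.14) = 15.19° clockwise from north.

015°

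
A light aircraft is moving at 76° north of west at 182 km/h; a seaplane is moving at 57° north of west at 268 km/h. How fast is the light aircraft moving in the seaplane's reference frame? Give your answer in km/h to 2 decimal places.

Taking east as x and north as y: light aircraft velocity = (-44.030, 176.594) km/h; seaplane velocity = (-145.963, 224.764) km/h.
Velocity of light aircraft relative to seaplane = (-44.030, 176.594) − (-145.963, 224.764) = (101.933, -48.170) km/h.
Magnitude = |(101.933, -48.170)| = 112.742 km/h.

112.74 km/h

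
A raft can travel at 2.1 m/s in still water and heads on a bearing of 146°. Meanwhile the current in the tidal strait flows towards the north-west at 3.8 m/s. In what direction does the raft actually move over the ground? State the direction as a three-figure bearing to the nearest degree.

Taking east as x and north as y: velocity relative to the water = (1.174, -1.741) m/s; the water relative to ground = (-2.687, 2.687) m/s.
Velocity relative to ground = (1.174, -1.741) + (-2.687, 2.687) = (-1.513, 0.946) m/s.
Bearing = atan2(-1.51, 0.95) = 302.02° clockwise from north.

302°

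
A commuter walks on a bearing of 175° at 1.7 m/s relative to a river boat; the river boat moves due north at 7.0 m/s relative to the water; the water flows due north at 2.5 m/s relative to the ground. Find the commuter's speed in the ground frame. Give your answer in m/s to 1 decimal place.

In east/north components (m/s): commuter relative to river boat = (0.148, -1.694); river boat relative to water = (0.000, 7.000); water relative to ground = (0.000, 2.500).
Sum = (0.148, 7.806) m/s.
Speed = |(0.148, 7.806)| = 7.808 m/s.

7.8 m/s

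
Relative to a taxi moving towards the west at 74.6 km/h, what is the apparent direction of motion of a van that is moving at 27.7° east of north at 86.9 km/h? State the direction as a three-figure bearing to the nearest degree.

Taking east as x and north as y: van velocity = (40.395, 76.941) km/h; taxi velocity = (-74.600, 0.000) km/h.
Velocity of van relative to taxi = (40.395, 76.941) − (-74.600, 0.000) = (114.995, 76.941) km/h.
Bearing = atan2(114.99, 76.94) = 56.21° clockwise from north.

056°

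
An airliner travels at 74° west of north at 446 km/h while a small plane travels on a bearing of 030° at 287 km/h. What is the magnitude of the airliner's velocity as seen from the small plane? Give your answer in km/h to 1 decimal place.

Taking east as x and north as y: airliner velocity = (-428.723, 122.934) km/h; small plane velocity = (143.500, 248.549) km/h.
Velocity of airliner relative to small plane = (-428.723, 122.934) − (143.500, 248.549) = (-572.223, -125.615) km/h.
Magnitude = |(-572.223, -125.615)| = 585.848 km/h.

585.8 km/h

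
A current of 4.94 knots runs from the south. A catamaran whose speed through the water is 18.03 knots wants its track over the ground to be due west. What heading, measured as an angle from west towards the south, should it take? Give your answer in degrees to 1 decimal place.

The current pushes perpendicular to the desired track; the heading must have a component into the current equal to 4.94 knots: 18.03 sin θ = 4.94.
sin θ = 0.2740, so θ = 15.902°.

15.9°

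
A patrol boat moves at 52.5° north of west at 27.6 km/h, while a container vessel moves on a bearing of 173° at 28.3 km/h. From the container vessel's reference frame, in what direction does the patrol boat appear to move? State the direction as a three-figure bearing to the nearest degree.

338°

Taking east as x and north as y: patrol boat velocity = (-16.802, 21.897) km/h; container vessel velocity = (3.449, -28.089) km/h.
Velocity of patrol boat relative to container vessel = (-16.802, 21.897) − (3.449, -28.089) = (-20.251, 49.986) km/h.
Bearing = atan2(-20.25, 49.99) = 337.95° clockwise from north.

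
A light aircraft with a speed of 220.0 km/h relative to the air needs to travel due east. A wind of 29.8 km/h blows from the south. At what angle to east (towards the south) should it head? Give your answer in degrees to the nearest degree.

The wind pushes perpendicular to the desired track; the heading must have a component into the wind equal to 29.8 km/h: 220.0 sin θ = 29.8.
sin θ = 0.1355, so θ = 7.785°.

8°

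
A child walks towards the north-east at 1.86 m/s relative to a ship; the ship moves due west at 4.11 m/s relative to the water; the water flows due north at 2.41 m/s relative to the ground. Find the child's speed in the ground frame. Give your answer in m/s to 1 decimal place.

4.7 m/s

In east/north components (m/s): child relative to ship = (1.315, 1.315); ship relative to water = (-4.110, 0.000); water relative to ground = (0.000, 2.410).
Sum = (-2.795, 3.725) m/s.
Speed = |(-2.795, 3.725)| = 4.657 m/s.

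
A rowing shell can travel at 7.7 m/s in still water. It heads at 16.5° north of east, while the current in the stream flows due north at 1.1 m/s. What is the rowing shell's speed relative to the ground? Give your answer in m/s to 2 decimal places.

Taking east as x and north as y: velocity relative to the water = (7.383, 2.187) m/s; the water relative to ground = (0.000, 1.100) m/s.
Velocity relative to ground = (7.383, 2.187) + (0.000, 1.100) = (7.383, 3.287) m/s.
Speed = |(7.383, 3.287)| = 8.082 m/s.

8.08 m/s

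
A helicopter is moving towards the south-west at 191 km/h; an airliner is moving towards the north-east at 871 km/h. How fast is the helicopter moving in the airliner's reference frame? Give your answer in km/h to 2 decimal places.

1062.00 km/h

Taking east as x and north as y: helicopter velocity = (-135.057, -135.057) km/h; airliner velocity = (615.890, 615.890) km/h.
Velocity of helicopter relative to airliner = (-135.057, -135.057) − (615.890, 615.890) = (-750.947, -750.947) km/h.
Magnitude = |(-750.947, -750.947)| = 1062.000 km/h.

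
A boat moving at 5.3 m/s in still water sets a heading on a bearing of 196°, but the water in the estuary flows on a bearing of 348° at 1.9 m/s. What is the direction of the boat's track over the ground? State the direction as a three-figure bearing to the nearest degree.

Taking east as x and north as y: velocity relative to the water = (-1.461, -5.095) m/s; the water relative to ground = (-0.395, 1.858) m/s.
Velocity relative to ground = (-1.461, -5.095) + (-0.395, 1.858) = (-1.856, -3.236) m/s.
Bearing = atan2(-1.86, -3.24) = 209.83° clockwise from north.

210°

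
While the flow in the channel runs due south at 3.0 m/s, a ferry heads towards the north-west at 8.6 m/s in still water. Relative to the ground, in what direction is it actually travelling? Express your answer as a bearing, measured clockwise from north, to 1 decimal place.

Taking east as x and north as y: velocity relative to the water = (-6.081, 6.081) m/s; the water relative to ground = (0.000, -3.000) m/s.
Velocity relative to ground = (-6.081, 6.081) + (0.000, -3.000) = (-6.081, 3.081) m/s.
Bearing = atan2(-6.08, 3.08) = 296.87° clockwise from north.

296.9°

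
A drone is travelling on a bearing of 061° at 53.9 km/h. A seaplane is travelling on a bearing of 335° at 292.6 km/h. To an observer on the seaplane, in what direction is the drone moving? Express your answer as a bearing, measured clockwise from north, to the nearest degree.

Taking east as x and north as y: drone velocity = (47.142, 26.131) km/h; seaplane velocity = (-123.658, 265.186) km/h.
Velocity of drone relative to seaplane = (47.142, 26.131) − (-123.658, 265.186) = (170.800, -239.054) km/h.
Bearing = atan2(170.80, -239.05) = 144.45° clockwise from north.

144°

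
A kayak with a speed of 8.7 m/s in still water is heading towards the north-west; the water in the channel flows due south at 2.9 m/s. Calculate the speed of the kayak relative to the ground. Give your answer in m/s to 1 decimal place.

7.0 m/s

Taking east as x and north as y: velocity relative to the water = (-6.152, 6.152) m/s; the water relative to ground = (0.000, -2.900) m/s.
Velocity relative to ground = (-6.152, 6.152) + (0.000, -2.900) = (-6.152, 3.252) m/s.
Speed = |(-6.152, 3.252)| = 6.958 m/s.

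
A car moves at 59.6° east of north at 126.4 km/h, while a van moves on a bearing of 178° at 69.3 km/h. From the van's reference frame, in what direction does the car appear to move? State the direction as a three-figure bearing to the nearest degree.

Taking east as x and north as y: car velocity = (109.022, 63.963) km/h; van velocity = (2.419, -69.258) km/h.
Velocity of car relative to van = (109.022, 63.963) − (2.419, -69.258) = (106.603, 133.220) km/h.
Bearing = atan2(106.60, 133.22) = 38.67° clockwise from north.

039°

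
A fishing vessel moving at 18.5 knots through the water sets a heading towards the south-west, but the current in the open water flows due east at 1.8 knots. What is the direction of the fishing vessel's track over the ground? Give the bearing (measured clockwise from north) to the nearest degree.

221°

Taking east as x and north as y: velocity relative to the water = (-13.081, -13.081) knots; the water relative to ground = (1.800, 0.000) knots.
Velocity relative to ground = (-13.081, -13.081) + (1.800, 0.000) = (-11.281, -13.081) knots.
Bearing = atan2(-11.28, -13.08) = 220.77° clockwise from north.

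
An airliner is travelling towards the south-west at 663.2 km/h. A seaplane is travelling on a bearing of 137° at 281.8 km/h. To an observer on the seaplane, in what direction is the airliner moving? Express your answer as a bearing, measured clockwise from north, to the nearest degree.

Taking east as x and north as y: airliner velocity = (-468.953, -468.953) km/h; seaplane velocity = (192.187, -206.095) km/h.
Velocity of airliner relative to seaplane = (-468.953, -468.953) − (192.187, -206.095) = (-661.140, -262.858) km/h.
Bearing = atan2(-661.14, -262.86) = 248.32° clockwise from north.

248°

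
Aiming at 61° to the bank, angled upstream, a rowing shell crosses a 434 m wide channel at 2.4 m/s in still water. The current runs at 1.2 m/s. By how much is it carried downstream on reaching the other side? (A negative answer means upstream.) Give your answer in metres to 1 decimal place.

7.5 m

Perpendicular speed = 2.099 m/s; crossing time = 434 / 2.099 = 206.757 s.
Net downstream speed = 0.036 m/s.
Drift = 0.036 × 206.757 = 7.538 m (downstream).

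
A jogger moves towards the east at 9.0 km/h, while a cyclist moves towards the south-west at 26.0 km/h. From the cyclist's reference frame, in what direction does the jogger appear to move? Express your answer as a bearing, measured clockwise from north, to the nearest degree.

Taking east as x and north as y: jogger velocity = (9.000, 0.000) km/h; cyclist velocity = (-18.385, -18.385) km/h.
Velocity of jogger relative to cyclist = (9.000, 0.000) − (-18.385, -18.385) = (27.385, 18.385) km/h.
Bearing = atan2(27.38, 18.38) = 56.12° clockwise from north.

056°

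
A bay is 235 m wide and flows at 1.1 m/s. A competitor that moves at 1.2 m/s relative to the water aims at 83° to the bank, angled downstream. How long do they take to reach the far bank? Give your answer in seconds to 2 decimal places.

197.30 s

The component of the competitor's velocity perpendicular to the bank is 1.2 × sin 83° = 1.191 m/s.
Only the cross-stream component determines the crossing time; the current contributes nothing perpendicular to the bank.
Time = 235 / 1.191 = 197.304 s.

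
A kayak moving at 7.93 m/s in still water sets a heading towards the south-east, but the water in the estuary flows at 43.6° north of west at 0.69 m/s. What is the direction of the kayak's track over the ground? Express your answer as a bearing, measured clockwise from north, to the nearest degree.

135°

Taking east as x and north as y: velocity relative to the water = (5.607, -5.607) m/s; the water relative to ground = (-0.500, 0.476) m/s.
Velocity relative to ground = (5.607, -5.607) + (-0.500, 0.476) = (5.108, -5.132) m/s.
Bearing = atan2(5.11, -5.13) = 135.13° clockwise from north.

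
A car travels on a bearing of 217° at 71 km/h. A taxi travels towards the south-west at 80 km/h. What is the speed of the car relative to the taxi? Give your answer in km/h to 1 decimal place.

13.8 km/h

Taking east as x and north as y: car velocity = (-42.729, -56.703) km/h; taxi velocity = (-56.569, -56.569) km/h.
Velocity of car relative to taxi = (-42.729, -56.703) − (-56.569, -56.569) = (13.840, -0.135) km/h.
Magnitude = |(13.840, -0.135)| = 13.840 km/h.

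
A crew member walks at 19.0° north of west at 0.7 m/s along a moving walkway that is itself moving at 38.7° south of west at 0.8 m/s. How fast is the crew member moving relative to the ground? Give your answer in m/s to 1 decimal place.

Taking east as x and north as y: moving walkway velocity = (-0.624, -0.500) m/s; crew member velocity relative to moving walkway = (-0.662, 0.228) m/s.
Velocity relative to ground = (-0.624, -0.500) + (-0.662, 0.228) = (-1.286, -0.272) m/s.
Speed = |(-1.286, -0.272)| = 1.315 m/s.

1.3 m/s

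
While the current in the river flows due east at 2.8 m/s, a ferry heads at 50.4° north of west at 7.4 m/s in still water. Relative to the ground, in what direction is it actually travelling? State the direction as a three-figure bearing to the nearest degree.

Taking east as x and north as y: velocity relative to the water = (-4.717, 5.702) m/s; the water relative to ground = (2.800, 0.000) m/s.
Velocity relative to ground = (-4.717, 5.702) + (2.800, 0.000) = (-1.917, 5.702) m/s.
Bearing = atan2(-1.92, 5.70) = 341.42° clockwise from north.

341°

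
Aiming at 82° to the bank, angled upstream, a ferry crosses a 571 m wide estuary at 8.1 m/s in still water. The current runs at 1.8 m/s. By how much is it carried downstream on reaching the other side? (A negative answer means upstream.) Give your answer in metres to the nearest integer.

Perpendicular speed = 8.021 m/s; crossing time = 571 / 8.021 = 71.187 s.
Net downstream speed = 0.673 m/s.
Drift = 0.673 × 71.187 = 47.887 m (downstream).

48 m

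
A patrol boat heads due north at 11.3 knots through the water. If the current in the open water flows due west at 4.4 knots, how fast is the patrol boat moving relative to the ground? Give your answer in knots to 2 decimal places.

12.13 knots

Taking east as x and north as y: velocity relative to the water = (0.000, 11.300) knots; the water relative to ground = (-4.400, 0.000) knots.
Velocity relative to ground = (0.000, 11.300) + (-4.400, 0.000) = (-4.400, 11.300) knots.
Speed = |(-4.400, 11.300)| = 12.126 knots.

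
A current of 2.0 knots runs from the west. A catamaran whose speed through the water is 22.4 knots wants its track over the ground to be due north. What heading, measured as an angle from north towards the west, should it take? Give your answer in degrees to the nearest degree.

5°

The current pushes perpendicular to the desired track; the heading must have a component into the current equal to 2.0 knots: 22.4 sin θ = 2.0.
sin θ = 0.0893, so θ = 5.123°.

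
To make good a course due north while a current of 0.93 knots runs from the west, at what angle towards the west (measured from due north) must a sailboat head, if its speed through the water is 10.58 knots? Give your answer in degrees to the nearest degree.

5°

The current pushes perpendicular to the desired track; the heading must have a component into the current equal to 0.93 knots: 10.58 sin θ = 0.93.
sin θ = 0.0879, so θ = 5.043°.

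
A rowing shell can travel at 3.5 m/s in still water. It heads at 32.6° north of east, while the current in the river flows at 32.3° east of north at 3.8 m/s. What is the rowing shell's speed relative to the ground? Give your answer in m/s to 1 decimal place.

7.1 m/s

Taking east as x and north as y: velocity relative to the water = (2.949, 1.886) m/s; the water relative to ground = (2.031, 3.212) m/s.
Velocity relative to ground = (2.949, 1.886) + (2.031, 3.212) = (4.979, 5.098) m/s.
Speed = |(4.979, 5.098)| = 7.126 m/s.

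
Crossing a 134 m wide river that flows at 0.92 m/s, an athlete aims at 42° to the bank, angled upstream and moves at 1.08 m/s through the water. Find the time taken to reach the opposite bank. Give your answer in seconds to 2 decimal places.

The component of the athlete's velocity perpendicular to the bank is 1.08 × sin 42° = 0.723 m/s.
The flow acts along the bank and has no component across it.
Time = 134 / 0.723 = 185.426 s.

185.43 s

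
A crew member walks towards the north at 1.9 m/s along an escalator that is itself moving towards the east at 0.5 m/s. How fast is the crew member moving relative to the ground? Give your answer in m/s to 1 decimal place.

2.0 m/s

Taking east as x and north as y: escalator velocity = (0.500, 0.000) m/s; crew member velocity relative to escalator = (0.000, 1.900) m/s.
Velocity relative to ground = (0.500, 0.000) + (0.000, 1.900) = (0.500, 1.900) m/s.
Speed = |(0.500, 1.900)| = 1.965 m/s.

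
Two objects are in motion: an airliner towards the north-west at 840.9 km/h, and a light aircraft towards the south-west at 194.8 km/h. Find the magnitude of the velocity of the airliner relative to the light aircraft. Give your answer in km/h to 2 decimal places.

Taking east as x and north as y: airliner velocity = (-594.606, 594.606) km/h; light aircraft velocity = (-137.744, -137.744) km/h.
Velocity of airliner relative to light aircraft = (-594.606, 594.606) − (-137.744, -137.744) = (-456.862, 732.350) km/h.
Magnitude = |(-456.862, 732.350)| = 863.168 km/h.

863.17 km/h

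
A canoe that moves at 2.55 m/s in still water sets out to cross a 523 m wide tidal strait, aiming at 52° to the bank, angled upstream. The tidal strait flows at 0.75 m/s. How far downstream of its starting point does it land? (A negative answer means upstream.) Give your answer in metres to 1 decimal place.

-213.4 m

Perpendicular speed = 2.009 m/s; crossing time = 523 / 2.009 = 260.273 s.
Net downstream speed = -0.820 m/s.
Drift = -0.820 × 260.273 = -213.408 m (upstream).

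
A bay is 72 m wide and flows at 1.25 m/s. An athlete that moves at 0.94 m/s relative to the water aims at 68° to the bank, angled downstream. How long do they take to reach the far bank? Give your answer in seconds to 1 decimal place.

82.6 s

The component of the athlete's velocity perpendicular to the bank is 0.94 × sin 68° = 0.872 m/s.
The flow acts along the bank and has no component across it.
Time = 72 / 0.872 = 82.611 s.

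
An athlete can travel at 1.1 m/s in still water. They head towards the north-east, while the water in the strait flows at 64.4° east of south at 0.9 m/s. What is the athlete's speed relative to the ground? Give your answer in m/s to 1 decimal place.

Taking east as x and north as y: velocity relative to the water = (0.778, 0.778) m/s; the water relative to ground = (0.812, -0.389) m/s.
Velocity relative to ground = (0.778, 0.778) + (0.812, -0.389) = (1.589, 0.389) m/s.
Speed = |(1.589, 0.389)| = 1.636 m/s.

1.6 m/s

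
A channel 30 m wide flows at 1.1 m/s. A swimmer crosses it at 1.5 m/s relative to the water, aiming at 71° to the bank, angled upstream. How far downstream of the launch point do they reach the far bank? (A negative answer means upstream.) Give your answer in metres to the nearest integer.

13 m

Perpendicular speed = 1.418 m/s; crossing time = 30 / 1.418 = 21.152 s.
Net downstream speed = 0.612 m/s.
Drift = 0.612 × 21.152 = 12.938 m (downstream).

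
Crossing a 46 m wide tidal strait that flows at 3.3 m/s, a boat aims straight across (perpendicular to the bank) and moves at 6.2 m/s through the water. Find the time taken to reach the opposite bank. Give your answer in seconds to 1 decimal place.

The component of the boat's velocity perpendicular to the bank is 6.2 m/s.
Only the cross-stream component determines the crossing time; the current contributes nothing perpendicular to the bank.
Time = 46 / 6.200 = 7.419 s.

7.4 s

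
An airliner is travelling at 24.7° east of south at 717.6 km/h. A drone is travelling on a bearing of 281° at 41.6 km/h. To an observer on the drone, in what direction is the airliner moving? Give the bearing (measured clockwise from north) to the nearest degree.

153°

Taking east as x and north as y: airliner velocity = (299.861, -651.945) km/h; drone velocity = (-40.836, 7.938) km/h.
Velocity of airliner relative to drone = (299.861, -651.945) − (-40.836, 7.938) = (340.697, -659.883) km/h.
Bearing = atan2(340.70, -659.88) = 152.69° clockwise from north.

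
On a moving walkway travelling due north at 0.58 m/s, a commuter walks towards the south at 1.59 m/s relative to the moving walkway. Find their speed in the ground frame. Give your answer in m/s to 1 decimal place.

Taking east as x and north as y: moving walkway velocity = (0.000, 0.580) m/s; commuter velocity relative to moving walkway = (0.000, -1.590) m/s.
Velocity relative to ground = (0.000, 0.580) + (0.000, -1.590) = (0.000, -1.010) m/s.
Speed = |(0.000, -1.010)| = 1.010 m/s.

1.0 m/s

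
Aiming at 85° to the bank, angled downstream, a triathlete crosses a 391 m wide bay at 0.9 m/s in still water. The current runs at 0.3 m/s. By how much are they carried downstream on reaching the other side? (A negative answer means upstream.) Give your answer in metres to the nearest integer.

165 m

Perpendicular speed = 0.897 m/s; crossing time = 391 / 0.897 = 436.104 s.
Net downstream speed = 0.378 m/s.
Drift = 0.378 × 436.104 = 165.039 m (downstream).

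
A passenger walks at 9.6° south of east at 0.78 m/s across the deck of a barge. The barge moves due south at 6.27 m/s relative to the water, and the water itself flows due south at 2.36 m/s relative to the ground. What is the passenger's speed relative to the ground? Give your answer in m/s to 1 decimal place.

8.8 m/s

In east/north components (m/s): passenger relative to barge = (0.769, -0.130); barge relative to water = (0.000, -6.270); water relative to ground = (0.000, -2.360).
Sum = (0.769, -8.760) m/s.
Speed = |(0.769, -8.760)| = 8.794 m/s.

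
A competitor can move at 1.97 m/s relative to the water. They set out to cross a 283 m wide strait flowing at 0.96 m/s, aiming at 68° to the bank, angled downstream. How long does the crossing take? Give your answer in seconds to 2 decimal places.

The component of the competitor's velocity perpendicular to the bank is 1.97 × sin 68° = 1.827 m/s.
The flow acts along the bank and has no component across it.
Time = 283 / 1.827 = 154.937 s.

154.94 s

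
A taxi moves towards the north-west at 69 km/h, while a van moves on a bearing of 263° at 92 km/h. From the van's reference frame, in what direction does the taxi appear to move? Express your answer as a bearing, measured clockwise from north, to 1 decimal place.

Taking east as x and north as y: taxi velocity = (-48.790, 48.790) km/h; van velocity = (-91.314, -11.212) km/h.
Velocity of taxi relative to van = (-48.790, 48.790) − (-91.314, -11.212) = (42.524, 60.002) km/h.
Bearing = atan2(42.52, 60.00) = 35.33° clockwise from north.

035.3°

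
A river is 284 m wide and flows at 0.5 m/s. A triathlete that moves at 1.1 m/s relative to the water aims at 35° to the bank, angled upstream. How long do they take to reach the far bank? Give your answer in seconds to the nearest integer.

The component of the triathlete's velocity perpendicular to the bank is 1.1 × sin 35° = 0.631 m/s.
The current is parallel to the bank, so it does not affect the crossing time.
Time = 284 / 0.631 = 450.126 s.

450 s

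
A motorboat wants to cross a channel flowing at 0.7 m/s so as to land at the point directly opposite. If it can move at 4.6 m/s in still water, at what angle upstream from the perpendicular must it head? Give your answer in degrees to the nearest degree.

To cancel the current, the upstream component of the motorboat's velocity must equal the flow: 4.6 sin θ = 0.7.
sin θ = 0.7 / 4.6 = 0.1522.
θ = arcsin(0.1522) = 8.753°.

9°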